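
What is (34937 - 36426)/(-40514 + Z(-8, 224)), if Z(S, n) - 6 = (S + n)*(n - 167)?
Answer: 1489/28196 ≈ 0.052809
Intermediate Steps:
Z(S, n) = 6 + (-167 + n)*(S + n) (Z(S, n) = 6 + (S + n)*(n - 167) = 6 + (S + n)*(-167 + n) = 6 + (-167 + n)*(S + n))
(34937 - 36426)/(-40514 + Z(-8, 224)) = (34937 - 36426)/(-40514 + (6 + 224**2 - 167*(-8) - 167*224 - 8*224)) = -1489/(-40514 + (6 + 50176 + 1336 - 37408 - 1792)) = -1489/(-40514 + 12318) = -1489/(-28196) = -1489*(-1/28196) = 1489/28196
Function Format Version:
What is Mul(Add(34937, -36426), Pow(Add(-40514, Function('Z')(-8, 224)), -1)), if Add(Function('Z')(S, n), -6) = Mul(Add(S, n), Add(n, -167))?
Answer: Rational(1489, 28196) ≈ 0.052809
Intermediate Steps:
Function('Z')(S, n) = Add(6, Mul(Add(-167, n), Add(S, n))) (Function('Z')(S, n) = Add(6, Mul(Add(S, n), Add(n, -167))) = Add(6, Mul(Add(S, n), Add(-167, n))) = Add(6, Mul(Add(-167, n), Add(S, n))))
Mul(Add(34937, -36426), Pow(Add(-40514, Function('Z')(-8, 224)), -1)) = Mul(Add(34937, -36426), Pow(Add(-40514, Add(6, Pow(224, 2), Mul(-167, -8), Mul(-167, 224), Mul(-8, 224))), -1)) = Mul(-1489, Pow(Add(-40514, Add(6, 50176, 1336, -37408, -1792)), -1)) = Mul(-1489, Pow(Add(-40514, 12318), -1)) = Mul(-1489, Pow(-28196, -1)) = Mul(-1489, Rational(-1, 28196)) = Rational(1489, 28196)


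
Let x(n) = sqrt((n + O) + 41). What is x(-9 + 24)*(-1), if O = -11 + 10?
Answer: -sqrt(55) ≈ -7.4162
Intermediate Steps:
O = -1
x(n) = sqrt(40 + n) (x(n) = sqrt((n - 1) + 41) = sqrt((-1 + n) + 41) = sqrt(40 + n))
x(-9 + 24)*(-1) = sqrt(40 + (-9 + 24))*(-1) = sqrt(40 + 15)*(-1) = sqrt(55)*(-1) = -sqrt(55)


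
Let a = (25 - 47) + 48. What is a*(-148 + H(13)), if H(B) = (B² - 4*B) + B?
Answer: -468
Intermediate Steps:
a = 26 (a = -22 + 48 = 26)
H(B) = B² - 3*B
a*(-148 + H(13)) = 26*(-148 + 13*(-3 + 13)) = 26*(-148 + 13*10) = 26*(-148 + 130) = 26*(-18) = -468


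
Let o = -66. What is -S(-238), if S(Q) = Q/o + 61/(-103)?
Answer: -10244/3399 ≈ -3.0138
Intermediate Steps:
S(Q) = -61/103 - Q/66 (S(Q) = Q/(-66) + 61/(-103) = Q*(-1/66) + 61*(-1/103) = -Q/66 - 61/103 = -61/103 - Q/66)
-S(-238) = -(-61/103 - 1/66*(-238)) = -(-61/103 + 119/33) = -1*10244/3399 = -10244/3399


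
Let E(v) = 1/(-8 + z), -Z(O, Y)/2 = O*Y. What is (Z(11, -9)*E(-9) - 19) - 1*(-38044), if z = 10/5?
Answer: 37992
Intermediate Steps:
z = 2 (z = 10*(1/5) = 2)
Z(O, Y) = -2*O*Y
E(v) = -1/6 (E(v) = 1/(-8 + 2) = 1/(-6) = -1/6)
(Z(11, -9)*E(-9) - 19) - 1*(-38044) = (-2*11*(-9)*(-1/6) - 19) - 1*(-38044) = (198*(-1/6) - 19) + 38044 = (-33 - 19) + 38044 = -52 + 38044 = 37992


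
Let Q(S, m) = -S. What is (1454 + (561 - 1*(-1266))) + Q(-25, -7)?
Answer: 3306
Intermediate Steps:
(1454 + (561 - 1*(-1266))) + Q(-25, -7) = (1454 + (561 - 1*(-1266))) - 1*(-25) = (1454 + (561 + 1266)) + 25 = (1454 + 1827) + 25 = 3281 + 25 = 3306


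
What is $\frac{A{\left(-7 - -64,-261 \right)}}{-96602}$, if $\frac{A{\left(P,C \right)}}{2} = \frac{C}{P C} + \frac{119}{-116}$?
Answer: $\frac{6667}{319366212} \approx 2.0876 \cdot 10^{-5}$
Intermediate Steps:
$A{\left(P,C \right)} = - \frac{119}{58} + \frac{2}{P}$ ($A{\left(P,C \right)} = 2 \left(\frac{C}{P C} + \frac{119}{-116}\right) = 2 \left(\frac{C}{C P} + 119 \left(- \frac{1}{116}\right)\right) = 2 \left(C \frac{1}{C P} - \frac{119}{116}\right) = 2 \left(\frac{1}{P} - \frac{119}{116}\right) = 2 \left(- \frac{119}{116} + \frac{1}{P}\right) = - \frac{119}{58} + \frac{2}{P}$)
$\frac{A{\left(-7 - -64,-261 \right)}}{-96602} = \frac{- \frac{119}{58} + \frac{2}{-7 - -64}}{-96602} = \left(- \frac{119}{58} + \frac{2}{-7 + 64}\right) \left(- \frac{1}{96602}\right) = \left(- \frac{119}{58} + \frac{2}{57}\right) \left(- \frac{1}{96602}\right) = \left(- \frac{6667}{3306}\right) \left(- \frac{1}{96602}\right) = \frac{6667}{319366212}$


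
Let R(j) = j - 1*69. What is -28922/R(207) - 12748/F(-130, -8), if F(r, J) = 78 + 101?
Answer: -3468131/12351 ≈ -280.80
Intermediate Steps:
F(r, J) = 179
R(j) = -69 + j (R(j) = j - 69 = -69 + j)
-28922/R(207) - 12748/F(-130, -8) = -28922/(-69 + 207) - 12748/179 = -28922/138 - 12748*1/179 = -28922*1/138 - 12748/179 = -14461/69 - 12748/179 = -3468131/12351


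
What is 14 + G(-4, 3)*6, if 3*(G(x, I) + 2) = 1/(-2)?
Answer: 1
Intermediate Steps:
G(x, I) = -13/6 (G(x, I) = -2 + (⅓)/(-2) = -2 + (⅓)*(-½) = -2 - ⅙ = -13/6)
14 + G(-4, 3)*6 = 14 - 13/6*6 = 14 - 13 = 1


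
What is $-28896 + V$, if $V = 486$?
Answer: $-28410$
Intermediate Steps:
$-28896 + V = -28896 + 486 = -28410$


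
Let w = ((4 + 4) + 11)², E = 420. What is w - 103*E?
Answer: -42899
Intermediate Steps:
w = 361 (w = (8 + 11)² = 19² = 361)
w - 103*E = 361 - 103*420 = 361 - 43260 = -42899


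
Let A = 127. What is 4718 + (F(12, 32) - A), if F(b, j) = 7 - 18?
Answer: 4580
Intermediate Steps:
F(b, j) = -11
4718 + (F(12, 32) - A) = 4718 + (-11 - 1*127) = 4718 + (-11 - 127) = 4718 - 138 = 4580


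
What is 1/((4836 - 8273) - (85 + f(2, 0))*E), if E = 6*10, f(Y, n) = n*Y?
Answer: -1/8537 ≈ -0.00011714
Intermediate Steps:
f(Y, n) = Y*n
E = 60
1/((4836 - 8273) - (85 + f(2, 0))*E) = 1/((4836 - 8273) - (85 + 2*0)*60) = 1/(-3437 - (85 + 0)*60) = 1/(-3437 - 85*60) = 1/(-3437 - 1*5100) = 1/(-3437 - 5100) = 1/(-8537) = -1/8537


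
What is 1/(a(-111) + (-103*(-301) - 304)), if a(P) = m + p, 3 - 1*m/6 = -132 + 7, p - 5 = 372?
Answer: 1/31844 ≈ 3.1403e-5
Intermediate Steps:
p = 377 (p = 5 + 372 = 377)
m = 768 (m = 18 - 6*(-132 + 7) = 18 - 6*(-125) = 18 + 750 = 768)
a(P) = 1145 (a(P) = 768 + 377 = 1145)
1/(a(-111) + (-103*(-301) - 304)) = 1/(1145 + (-103*(-301) - 304)) = 1/(1145 + (31003 - 304)) = 1/(1145 + 30699) = 1/31844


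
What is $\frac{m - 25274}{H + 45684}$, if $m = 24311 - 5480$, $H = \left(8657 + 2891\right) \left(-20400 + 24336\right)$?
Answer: $- \frac{6443}{45498612} \approx -0.00014161$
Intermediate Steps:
$H = 45452928$ ($H = 11548 \cdot 3936 = 45452928$)
$m = 18831$ ($m = 24311 - 5480 = 18831$)
$\frac{m - 25274}{H + 45684} = \frac{18831 - 25274}{45452928 + 45684} = - \frac{6443}{45498612}$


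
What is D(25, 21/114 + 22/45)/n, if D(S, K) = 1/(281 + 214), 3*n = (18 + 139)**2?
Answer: 1/4067085 ≈ 2.4588e-7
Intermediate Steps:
n = 24649/3 (n = (18 + 139)**2/3 = (1/3)*157**2 = (1/3)*24649 = 24649/3 ≈ 8216.3)
D(S, K) = 1/495
D(25, 21/114 + 22/45)/n = 1/(495*(24649/3)) = (1/495)*(3/24649) = 1/4067085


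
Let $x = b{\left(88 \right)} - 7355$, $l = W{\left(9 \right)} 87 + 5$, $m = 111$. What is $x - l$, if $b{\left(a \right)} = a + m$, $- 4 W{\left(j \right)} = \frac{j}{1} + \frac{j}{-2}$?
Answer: $- \frac{56505}{8} \approx -7063.1$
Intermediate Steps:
$W{\left(j \right)} = - \frac{j}{8}$ ($W{\left(j \right)} = - \frac{\frac{j}{1} + \frac{j}{-2}}{4} = - \frac{j 1 + j \left(- \frac{1}{2}\right)}{4} = - \frac{j - \frac{j}{2}}{4} = - \frac{\frac{1}{2} j}{4} = - \frac{j}{8}$)
$b{\left(a \right)} = 111 + a$ ($b{\left(a \right)} = a + 111 = 111 + a$)
$l = - \frac{743}{8}$ ($l = \left(- \frac{1}{8}\right) 9 \cdot 87 + 5 = \left(- \frac{9}{8}\right) 87 + 5 = - \frac{783}{8} + 5 = - \frac{743}{8} \approx -92.875$)
$x = -7156$ ($x = \left(111 + 88\right) - 7355 = 199 - 7355 = -7156$)
$x - l = -7156 - - \frac{743}{8} = -7156 + \frac{743}{8} = - \frac{56505}{8}$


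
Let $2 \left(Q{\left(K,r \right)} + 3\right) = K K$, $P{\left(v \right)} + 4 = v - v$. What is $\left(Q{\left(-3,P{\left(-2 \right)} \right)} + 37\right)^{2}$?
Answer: $\frac{5929}{4} \approx 1482.3$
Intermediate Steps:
$P{\left(v \right)} = -4$ ($P{\left(v \right)} = -4 + \left(v - v\right) = -4 + 0 = -4$)
$Q{\left(K,r \right)} = -3 + \frac{K^{2}}{2}$ ($Q{\left(K,r \right)} = -3 + \frac{K K}{2} = -3 + \frac{K^{2}}{2}$)
$\left(Q{\left(-3,P{\left(-2 \right)} \right)} + 37\right)^{2} = \left(\left(-3 + \frac{\left(-3\right)^{2}}{2}\right) + 37\right)^{2} = \left(\left(-3 + \frac{1}{2} \cdot 9\right) + 37\right)^{2} = \left(\left(-3 + \frac{9}{2}\right) + 37\right)^{2} = \left(\frac{3}{2} + 37\right)^{2} = \left(\frac{77}{2}\right)^{2} = \frac{5929}{4}$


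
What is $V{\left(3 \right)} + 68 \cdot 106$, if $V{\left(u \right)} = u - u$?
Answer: $7208$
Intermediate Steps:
$V{\left(u \right)} = 0$
$V{\left(3 \right)} + 68 \cdot 106 = 0 + 68 \cdot 106 = 0 + 7208 = 7208$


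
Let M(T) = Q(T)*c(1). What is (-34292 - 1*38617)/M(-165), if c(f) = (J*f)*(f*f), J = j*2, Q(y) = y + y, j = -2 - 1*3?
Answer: -24303/1100 ≈ -22.094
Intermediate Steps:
j = -5 (j = -2 - 3 = -5)
Q(y) = 2*y
J = -10 (J = -5*2 = -10)
c(f) = -10*f**3 (c(f) = (-10*f)*(f*f) = (-10*f)*f**2 = -10*f**3)
M(T) = -20*T (M(T) = (2*T)*(-10*1**3) = (2*T)*(-10*1) = (2*T)*(-10) = -20*T)
(-34292 - 1*38617)/M(-165) = (-34292 - 1*38617)/((-20*(-165))) = (-34292 - 38617)/3300 = -72909*1/3300 = -24303/1100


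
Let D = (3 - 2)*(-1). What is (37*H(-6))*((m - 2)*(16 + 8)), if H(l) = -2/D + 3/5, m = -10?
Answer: -138528/5 ≈ -27706.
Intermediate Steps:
D = -1 (D = 1*(-1) = -1)
H(l) = 13/5 (H(l) = -2/(-1) + 3/5 = -2*(-1) + 3*(⅕) = 2 + ⅗ = 13/5)
(37*H(-6))*((m - 2)*(16 + 8)) = (37*(13/5))*((-10 - 2)*(16 + 8)) = 481*(-12*24)/5 = (481/5)*(-288) = -138528/5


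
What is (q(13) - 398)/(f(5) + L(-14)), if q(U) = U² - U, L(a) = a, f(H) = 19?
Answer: -242/5 ≈ -48.400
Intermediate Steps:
(q(13) - 398)/(f(5) + L(-14)) = (13*(-1 + 13) - 398)/(19 - 14) = (13*12 - 398)/5 = (156 - 398)*(⅕) = -242*⅕ = -242/5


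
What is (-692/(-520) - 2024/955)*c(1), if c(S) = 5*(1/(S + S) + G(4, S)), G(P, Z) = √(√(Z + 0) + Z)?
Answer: -19581/9932 - 19581*√2/4966 ≈ -7.5478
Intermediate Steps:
G(P, Z) = √(Z + √Z) (G(P, Z) = √(√Z + Z) = √(Z + √Z))
c(S) = 5*√(S + √S) + 5/(2*S) (c(S) = 5*(1/(S + S) + √(S + √S)) = 5*(1/(2*S) + √(S + √S)) = 5*(√(S + √S) + 1/(2*S)) = 5*√(S + √S) + 5/(2*S))
(-692/(-520) - 2024/955)*c(1) = (-692/(-520) - 2024/955)*(5*√(1 + √1) + (5/2)/1) = (-692*(-1/520) - 2024*1/955)*(5*√(1 + 1) + (5/2)*1) = (173/130 - 2024/955)*(5*√2 + 5/2) = -19581*(5/2 + 5*√2)/24830 = -19581/9932 - 19581*√2/4966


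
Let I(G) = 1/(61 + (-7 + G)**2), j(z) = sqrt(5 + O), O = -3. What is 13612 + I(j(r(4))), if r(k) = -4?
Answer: 2953806/217 + sqrt(2)/868 ≈ 13612.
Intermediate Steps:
j(z) = sqrt(2) (j(z) = sqrt(5 - 3) = sqrt(2))
13612 + I(j(r(4))) = 13612 + 1/(61 + (-7 + sqrt(2))**2)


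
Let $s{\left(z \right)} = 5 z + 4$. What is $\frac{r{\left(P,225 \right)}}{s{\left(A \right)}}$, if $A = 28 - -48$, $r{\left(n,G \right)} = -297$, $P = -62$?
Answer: $- \frac{99}{128} \approx -0.77344$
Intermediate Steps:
$A = 76$ ($A = 28 + 48 = 76$)
$s{\left(z \right)} = 4 + 5 z$
$\frac{r{\left(P,225 \right)}}{s{\left(A \right)}} = - \frac{297}{4 + 5 \cdot 76} = - \frac{297}{4 + 380} = - \frac{297}{384} = \left(-297\right) \frac{1}{384} = - \frac{99}{128}$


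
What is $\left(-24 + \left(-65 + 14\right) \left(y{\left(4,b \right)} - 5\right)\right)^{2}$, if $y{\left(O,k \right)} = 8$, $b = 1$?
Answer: $31329$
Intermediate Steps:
$\left(-24 + \left(-65 + 14\right) \left(y{\left(4,b \right)} - 5\right)\right)^{2} = \left(-24 + \left(-65 + 14\right) \left(8 - 5\right)\right)^{2} = \left(-24 - 153\right)^{2} = \left(-177\right)^{2} = 31329$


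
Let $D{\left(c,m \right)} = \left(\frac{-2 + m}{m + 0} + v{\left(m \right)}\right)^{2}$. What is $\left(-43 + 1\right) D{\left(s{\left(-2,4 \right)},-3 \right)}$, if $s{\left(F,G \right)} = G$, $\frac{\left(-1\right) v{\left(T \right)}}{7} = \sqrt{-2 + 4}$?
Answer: $- \frac{12698}{3} + 980 \sqrt{2} \approx -2846.7$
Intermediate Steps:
$v{\left(T \right)} = - 7 \sqrt{2}$ ($v{\left(T \right)} = - 7 \sqrt{-2 + 4} = - 7 \sqrt{2}$)
$D{\left(c,m \right)} = \left(- 7 \sqrt{2} + \frac{-2 + m}{m}\right)^{2}$ ($D{\left(c,m \right)} = \left(\frac{-2 + m}{m + 0} - 7 \sqrt{2}\right)^{2} = \left(\frac{-2 + m}{m} - 7 \sqrt{2}\right)^{2} = \left(- 7 \sqrt{2} + \frac{-2 + m}{m}\right)^{2}$)
$\left(-43 + 1\right) D{\left(s{\left(-2,4 \right)},-3 \right)} = \left(-43 + 1\right) \frac{\left(-2 - 3 - - 21 \sqrt{2}\right)^{2}}{9} = - 42 \frac{\left(-2 - 3 + 21 \sqrt{2}\right)^{2}}{9} = - 42 \frac{\left(-5 + 21 \sqrt{2}\right)^{2}}{9} = - \frac{14 \left(-5 + 21 \sqrt{2}\right)^{2}}{3}$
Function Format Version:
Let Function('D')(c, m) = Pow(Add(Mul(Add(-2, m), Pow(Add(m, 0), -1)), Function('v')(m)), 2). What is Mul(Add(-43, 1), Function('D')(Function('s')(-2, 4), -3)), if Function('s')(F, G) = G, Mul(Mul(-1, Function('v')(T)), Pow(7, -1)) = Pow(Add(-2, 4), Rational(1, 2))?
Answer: Add(Rational(-12698, 3), Mul(980, Pow(2, Rational(1, 2)))) ≈ -2846.7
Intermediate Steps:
Function('v')(T) = Mul(-7, Pow(2, Rational(1, 2))) (Function('v')(T) = Mul(-7, Pow(Add(-2, 4), Rational(1, 2))) = Mul(-7, Pow(2, Rational(1, 2))))
Function('D')(c, m) = Pow(Add(Mul(-7, Pow(2, Rational(1, 2))), Mul(Pow(m, -1), Add(-2, m))), 2) (Function('D')(c, m) = Pow(Add(Mul(Add(-2, m), Pow(Add(m, 0), -1)), Mul(-7, Pow(2, Rational(1, 2)))), 2) = Pow(Add(Mul(Add(-2, m), Pow(m, -1)), Mul(-7, Pow(2, Rational(1, 2)))), 2) = Pow(Add(Mul(Pow(m, -1), Add(-2, m)), Mul(-7, Pow(2, Rational(1, 2)))), 2) = Pow(Add(Mul(-7, Pow(2, Rational(1, 2))), Mul(Pow(m, -1), Add(-2, m))), 2))
Mul(Add(-43, 1), Function('D')(Function('s')(-2, 4), -3)) = Mul(Add(-43, 1), Mul(Pow(-3, -2), Pow(Add(-2, -3, Mul(-7, -3, Pow(2, Rational(1, 2)))), 2))) = Mul(-42, Mul(Rational(1, 9), Pow(Add(-2, -3, Mul(21, Pow(2, Rational(1, 2)))), 2))) = Mul(-42, Mul(Rational(1, 9), Pow(Add(-5, Mul(21, Pow(2, Rational(1, 2)))), 2))) = Mul(Rational(-14, 3), Pow(Add(-5, Mul(21, Pow(2, Rational(1, 2)))), 2))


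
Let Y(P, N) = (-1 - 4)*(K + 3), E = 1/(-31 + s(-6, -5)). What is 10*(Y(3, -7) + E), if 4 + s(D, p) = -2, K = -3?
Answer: -10/37 ≈ -0.27027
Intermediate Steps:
s(D, p) = -6 (s(D, p) = -4 - 2 = -6)
E = -1/37 (E = 1/(-31 - 6) = 1/(-37) = -1/37 ≈ -0.027027)
Y(P, N) = 0 (Y(P, N) = (-1 - 4)*(-3 + 3) = -5*0 = 0)
10*(Y(3, -7) + E) = 10*(0 - 1/37) = 10*(-1/37) = -10/37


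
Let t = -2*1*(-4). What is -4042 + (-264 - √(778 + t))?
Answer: -4306 - √786 ≈ -4334.0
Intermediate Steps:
t = 8 (t = -2*(-4) = 8)
-4042 + (-264 - √(778 + t)) = -4042 + (-264 - √(778 + 8)) = -4042 + (-264 - √786) = -4306 - √786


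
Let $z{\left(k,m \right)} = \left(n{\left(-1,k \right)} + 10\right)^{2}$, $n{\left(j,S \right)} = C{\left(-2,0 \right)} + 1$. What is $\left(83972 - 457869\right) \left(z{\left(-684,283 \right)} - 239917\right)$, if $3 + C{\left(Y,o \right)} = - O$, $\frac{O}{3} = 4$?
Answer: $89698264197$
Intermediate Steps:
$O = 12$ ($O = 3 \cdot 4 = 12$)
$C{\left(Y,o \right)} = -15$ ($C{\left(Y,o \right)} = -3 - 12 = -15$)
$n{\left(j,S \right)} = -14$ ($n{\left(j,S \right)} = -15 + 1 = -14$)
$z{\left(k,m \right)} = 16$ ($z{\left(k,m \right)} = \left(-14 + 10\right)^{2} = \left(-4\right)^{2} = 16$)
$\left(83972 - 457869\right) \left(z{\left(-684,283 \right)} - 239917\right) = \left(83972 - 457869\right) \left(16 - 239917\right) = - 373897 \left(16 - 239917\right) = \left(-373897\right) \left(-239901\right) = 89698264197$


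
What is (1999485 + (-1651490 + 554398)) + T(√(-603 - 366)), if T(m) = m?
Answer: 902393 + I*√969 ≈ 9.0239e+5 + 31.129*I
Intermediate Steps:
(1999485 + (-1651490 + 554398)) + T(√(-603 - 366)) = (1999485 + (-1651490 + 554398)) + √(-603 - 366) = (1999485 - 1097092) + √(-969) = 902393 + I*√969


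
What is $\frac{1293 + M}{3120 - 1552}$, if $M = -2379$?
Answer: $- \frac{543}{784} \approx -0.6926$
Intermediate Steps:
$\frac{1293 + M}{3120 - 1552} = \frac{1293 - 2379}{3120 - 1552} = - \frac{1086}{1568} = \left(-1086\right) \frac{1}{1568} = - \frac{543}{784}$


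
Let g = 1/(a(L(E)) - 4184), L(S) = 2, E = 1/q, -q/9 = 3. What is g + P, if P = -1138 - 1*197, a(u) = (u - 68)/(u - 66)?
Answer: -178696457/133855 ≈ -1335.0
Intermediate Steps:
q = -27 (q = -9*3 = -27)
E = -1/27 (E = 1/(-27) = -1/27 ≈ -0.037037)
a(u) = (-68 + u)/(-66 + u)
P = -1335 (P = -1138 - 197 = -1335)
g = -32/133855 (g = 1/((-68 + 2)/(-66 + 2) - 4184) = 1/(-66/(-64) - 4184) = 1/(-1/64*(-66) - 4184) = 1/(33/32 - 4184) = 1/(-133855/32) = -32/133855 ≈ -0.00023906)
g + P = -32/133855 - 1335 = -178696457/133855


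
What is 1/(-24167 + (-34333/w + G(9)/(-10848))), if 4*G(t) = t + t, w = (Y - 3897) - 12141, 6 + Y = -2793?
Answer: -10479168/253230957691 ≈ -4.1382e-5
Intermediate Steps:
Y = -2799 (Y = -6 - 2793 = -2799)
w = -18837 (w = (-2799 - 3897) - 12141 = -6696 - 12141 = -18837)
G(t) = t/2 (G(t) = (t + t)/4 = (2*t)/4 = t/2)
1/(-24167 + (-34333/w + G(9)/(-10848))) = 1/(-24167 + (-34333/(-18837) + ((1/2)*9)/(-10848))) = 1/(-24167 + (-34333*(-1/18837) + (9/2)*(-1/10848))) = 1/(-24167 + (2641/1449 - 3/7232)) = 1/(-24167 + 19095365/10479168) = 1/(-253230957691/10479168) = -10479168/253230957691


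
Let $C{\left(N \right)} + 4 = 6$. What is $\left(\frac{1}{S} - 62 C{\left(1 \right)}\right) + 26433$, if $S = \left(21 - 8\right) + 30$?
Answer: $\frac{1131288}{43} \approx 26309.0$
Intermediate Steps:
$C{\left(N \right)} = 2$ ($C{\left(N \right)} = -4 + 6 = 2$)
$S = 43$ ($S = 13 + 30 = 43$)
$\left(\frac{1}{S} - 62 C{\left(1 \right)}\right) + 26433 = \left(\frac{1}{43} - 124\right) + 26433 = - \frac{5331}{43} + 26433 = \frac{1131288}{43}$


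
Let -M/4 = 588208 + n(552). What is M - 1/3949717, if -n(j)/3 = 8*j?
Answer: -9083717145281/3949717 ≈ -2.2998e+6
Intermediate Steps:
n(j) = -24*j
M = -2299840 (M = -4*(588208 - 24*552) = -4*(588208 - 13248) = -4*574960 = -2299840)
M - 1/3949717 = -2299840 - 1/3949717 = -9083717145281/3949717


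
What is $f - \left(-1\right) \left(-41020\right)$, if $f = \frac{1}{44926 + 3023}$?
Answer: $- \frac{1966867979}{47949} \approx -41020.0$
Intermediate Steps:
$f = \frac{1}{47949} \approx 2.0855 \cdot 10^{-5}$
$f - \left(-1\right) \left(-41020\right) = \frac{1}{47949} - \left(-1\right) \left(-41020\right) = \frac{1}{47949} - 41020 = - \frac{1966867979}{47949}$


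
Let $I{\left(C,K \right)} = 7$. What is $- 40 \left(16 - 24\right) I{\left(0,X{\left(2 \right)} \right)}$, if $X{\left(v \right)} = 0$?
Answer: $2240$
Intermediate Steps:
$- 40 \left(16 - 24\right) I{\left(0,X{\left(2 \right)} \right)} = - 40 \left(16 - 24\right) 7 = \left(-40\right) \left(-8\right) 7 = 320 \cdot 7 = 2240$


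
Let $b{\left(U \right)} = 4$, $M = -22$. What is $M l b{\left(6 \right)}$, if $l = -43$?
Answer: $3784$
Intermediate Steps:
$M l b{\left(6 \right)} = \left(-22\right) \left(-43\right) 4 = 946 \cdot 4 = 3784$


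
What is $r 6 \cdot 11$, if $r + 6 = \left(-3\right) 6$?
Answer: $-1584$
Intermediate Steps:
$r = -24$ ($r = -6 - 18 = -24$)
$r 6 \cdot 11 = \left(-24\right) 6 \cdot 11 = \left(-144\right) 11 = -1584$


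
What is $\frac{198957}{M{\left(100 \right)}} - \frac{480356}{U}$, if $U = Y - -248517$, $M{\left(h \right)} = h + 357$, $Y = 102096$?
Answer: $\frac{69537387949}{160230141} \approx 433.98$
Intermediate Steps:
$M{\left(h \right)} = 357 + h$
$U = 350613$ ($U = 102096 - -248517 = 102096 + 248517 = 350613$)
$\frac{198957}{M{\left(100 \right)}} - \frac{480356}{U} = \frac{198957}{357 + 100} - \frac{480356}{350613} = \frac{198957}{457} - \frac{480356}{350613} = \frac{69537387949}{160230141}$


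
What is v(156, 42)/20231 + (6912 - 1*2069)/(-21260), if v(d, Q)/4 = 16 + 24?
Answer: -94577133/430111060 ≈ -0.21989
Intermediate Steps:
v(d, Q) = 160 (v(d, Q) = 4*(16 + 24) = 4*40 = 160)
v(156, 42)/20231 + (6912 - 1*2069)/(-21260) = 160/20231 + (6912 - 1*2069)/(-21260) = 160*(1/20231) + (6912 - 2069)*(-1/21260) = 160/20231 + 4843*(-1/21260) = 160/20231 - 4843/21260 = -94577133/430111060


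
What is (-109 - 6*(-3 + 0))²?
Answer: 8281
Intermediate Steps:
(-109 - 6*(-3 + 0))² = (-109 - 6*(-3))² = (-109 + 18)² = (-91)² = 8281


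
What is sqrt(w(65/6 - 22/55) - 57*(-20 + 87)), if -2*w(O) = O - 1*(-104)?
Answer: I*sqrt(3488595)/30 ≈ 62.259*I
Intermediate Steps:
w(O) = -52 - O/2 (w(O) = -(O - 1*(-104))/2 = -(O + 104)/2 = -(104 + O)/2 = -52 - O/2)
sqrt(w(65/6 - 22/55) - 57*(-20 + 87)) = sqrt((-52 - (65/6 - 22/55)/2) - 57*(-20 + 87)) = sqrt((-52 - (65*(1/6) - 22*1/55)/2) - 57*67) = sqrt((-52 - (65/6 - 2/5)/2) - 3819) = sqrt((-52 - 1/2*313/30) - 3819) = sqrt((-52 - 313/60) - 3819) = sqrt(-3433/60 - 3819) = sqrt(-232573/60) = I*sqrt(3488595)/30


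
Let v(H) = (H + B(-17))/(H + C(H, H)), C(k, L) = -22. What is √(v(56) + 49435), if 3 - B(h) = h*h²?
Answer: √14328977/17 ≈ 222.67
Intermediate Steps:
B(h) = 3 - h³ (B(h) = 3 - h*h² = 3 - h³)
v(H) = (4916 + H)/(-22 + H) (v(H) = (H + (3 - 1*(-17)³))/(H - 22) = (H + (3 - 1*(-4913)))/(-22 + H) = (H + (3 + 4913))/(-22 + H) = (H + 4916)/(-22 + H) = (4916 + H)/(-22 + H))
√(v(56) + 49435) = √((4916 + 56)/(-22 + 56) + 49435) = √(4972/34 + 49435) = √((1/34)*4972 + 49435) = √(2486/17 + 49435) = √(842881/17) = √14328977/17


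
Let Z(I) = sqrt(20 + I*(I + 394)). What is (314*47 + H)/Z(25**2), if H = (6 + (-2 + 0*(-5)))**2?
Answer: 14774*sqrt(636895)/636895 ≈ 18.512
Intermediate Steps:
H = 16 (H = (6 + (-2 + 0))**2 = (6 - 2)**2 = 4**2 = 16)
Z(I) = sqrt(20 + I*(394 + I))
(314*47 + H)/Z(25**2) = (314*47 + 16)/(sqrt(20 + (25**2)**2 + 394*25**2)) = (14758 + 16)/(sqrt(20 + 625**2 + 394*625)) = 14774/(sqrt(20 + 390625 + 246250)) = 14774/(sqrt(636895)) = 14774*(sqrt(636895)/636895) = 14774*sqrt(636895)/636895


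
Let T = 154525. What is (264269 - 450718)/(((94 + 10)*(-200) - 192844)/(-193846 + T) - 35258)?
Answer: 7331361129/1386166174 ≈ 5.2889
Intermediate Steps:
(264269 - 450718)/(((94 + 10)*(-200) - 192844)/(-193846 + T) - 35258) = (264269 - 450718)/(((94 + 10)*(-200) - 192844)/(-193846 + 154525) - 35258) = -186449/((104*(-200) - 192844)/(-39321) - 35258) = -186449/((-20800 - 192844)*(-1/39321) - 35258) = -186449/(-213644*(-1/39321) - 35258) = -186449/(213644/39321 - 35258) = -186449/(-1386166174/39321) = -186449*(-39321/1386166174) = 7331361129/1386166174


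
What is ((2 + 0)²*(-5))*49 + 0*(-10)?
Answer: -980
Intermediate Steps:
((2 + 0)²*(-5))*49 + 0*(-10) = (2²*(-5))*49 + 0 = (4*(-5))*49 + 0 = -20*49 + 0 = -980 + 0 = -980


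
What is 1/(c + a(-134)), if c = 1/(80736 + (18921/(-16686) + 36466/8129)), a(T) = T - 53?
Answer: -3650508528817/682645049675281 ≈ -0.0053476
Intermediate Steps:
a(T) = -53 + T
c = 45213498/3650508528817 (c = 1/(80736 + (18921*(-1/16686) + 36466*(1/8129))) = 1/(80736 + (-6307/5562 + 36466/8129)) = 1/(80736 + 151554289/45213498) = 1/(3650508528817/45213498) = 45213498/3650508528817 ≈ 1.2386e-5)
1/(c + a(-134)) = 1/(45213498/3650508528817 + (-53 - 134)) = 1/(45213498/3650508528817 - 187) = 1/(-682645049675281/3650508528817) = -3650508528817/682645049675281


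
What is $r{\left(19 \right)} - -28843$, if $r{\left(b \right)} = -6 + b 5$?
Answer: $28932$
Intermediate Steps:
$r{\left(b \right)} = -6 + 5 b$
$r{\left(19 \right)} - -28843 = \left(-6 + 5 \cdot 19\right) - -28843 = \left(-6 + 95\right) + 28843 = 89 + 28843 = 28932$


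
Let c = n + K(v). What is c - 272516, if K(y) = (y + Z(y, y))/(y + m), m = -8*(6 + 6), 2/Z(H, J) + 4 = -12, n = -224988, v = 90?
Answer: -23880911/48 ≈ -4.9752e+5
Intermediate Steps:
Z(H, J) = -1/8 (Z(H, J) = 2/(-4 - 12) = 2/(-16) = 2*(-1/16) = -1/8)
m = -96 (m = -8*12 = -96)
K(y) = (-1/8 + y)/(-96 + y) (K(y) = (y - 1/8)/(y - 96) = (-1/8 + y)/(-96 + y))
c = -10800143/48 (c = -224988 + (-1/8 + 90)/(-96 + 90) = -224988 + (719/8)/(-6) = -224988 - 1/6*719/8 = -224988 - 719/48 = -10800143/48 ≈ -2.2500e+5)
c - 272516 = -10800143/48 - 272516 = -23880911/48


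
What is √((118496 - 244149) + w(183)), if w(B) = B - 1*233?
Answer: 3*I*√13967 ≈ 354.55*I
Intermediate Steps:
w(B) = -233 + B (w(B) = B - 233 = -233 + B)
√((118496 - 244149) + w(183)) = √((118496 - 244149) + (-233 + 183)) = √(-125653 - 50) = √(-125703) = 3*I*√13967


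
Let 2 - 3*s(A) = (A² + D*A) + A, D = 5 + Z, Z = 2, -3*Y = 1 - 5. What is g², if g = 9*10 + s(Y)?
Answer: 5456896/729 ≈ 7485.5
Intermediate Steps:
Y = 4/3 (Y = -(1 - 5)/3 = -⅓*(-4) = 4/3 ≈ 1.3333)
D = 7 (D = 5 + 2 = 7)
s(A) = ⅔ - 8*A/3 - A²/3 (s(A) = ⅔ - ((A² + 7*A) + A)/3 = ⅔ - (A² + 8*A)/3 = ⅔ + (-8*A/3 - A²/3) = ⅔ - 8*A/3 - A²/3)
g = 2336/27 (g = 9*10 + (⅔ - 8/3*4/3 - (4/3)²/3) = 90 + (⅔ - 32/9 - ⅓*16/9) = 90 + (⅔ - 32/9 - 16/27) = 90 - 94/27 = 2336/27 ≈ 86.519)
g² = (2336/27)² = 5456896/729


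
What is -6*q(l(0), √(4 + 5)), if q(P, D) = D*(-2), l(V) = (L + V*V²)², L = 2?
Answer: 36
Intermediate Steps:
l(V) = (2 + V³)² (l(V) = (2 + V*V²)² = (2 + V³)²)
q(P, D) = -2*D
-6*q(l(0), √(4 + 5)) = -(-12)*√(4 + 5) = -(-12)*√9 = -(-12)*3 = -6*(-6) = 36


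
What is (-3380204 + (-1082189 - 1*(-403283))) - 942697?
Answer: -5001807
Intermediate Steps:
(-3380204 + (-1082189 - 1*(-403283))) - 942697 = (-3380204 + (-1082189 + 403283)) - 942697 = (-3380204 - 678906) - 942697 = -4059110 - 942697 = -5001807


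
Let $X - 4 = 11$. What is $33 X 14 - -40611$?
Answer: $47541$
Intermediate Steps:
$X = 15$ ($X = 4 + 11 = 15$)
$33 X 14 - -40611 = 33 \cdot 15 \cdot 14 - -40611 = 495 \cdot 14 + 40611 = 6930 + 40611 = 47541$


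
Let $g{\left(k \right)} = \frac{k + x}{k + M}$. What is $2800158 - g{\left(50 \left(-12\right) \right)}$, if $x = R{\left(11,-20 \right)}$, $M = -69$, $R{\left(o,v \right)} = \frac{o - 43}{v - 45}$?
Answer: $\frac{121764831662}{43485} \approx 2.8002 \cdot 10^{6}$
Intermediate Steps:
$R{\left(o,v \right)} = \frac{-43 + o}{-45 + v}$
$x = \frac{32}{65}$ ($x = \frac{-43 + 11}{-45 - 20} = \frac{1}{-65} \left(-32\right) = \left(- \frac{1}{65}\right) \left(-32\right) = \frac{32}{65} \approx 0.49231$)
$g{\left(k \right)} = \frac{\frac{32}{65} + k}{-69 + k}$ ($g{\left(k \right)} = \frac{k + \frac{32}{65}}{k - 69} = \frac{\frac{32}{65} + k}{-69 + k}$)
$2800158 - g{\left(50 \left(-12\right) \right)} = 2800158 - \frac{\frac{32}{65} + 50 \left(-12\right)}{-69 + 50 \left(-12\right)} = 2800158 - \frac{\frac{32}{65} - 600}{-69 - 600} = 2800158 - \frac{1}{-669} \left(- \frac{38968}{65}\right) = 2800158 - \left(- \frac{1}{669}\right) \left(- \frac{38968}{65}\right) = 2800158 - \frac{38968}{43485} = \frac{121764831662}{43485}$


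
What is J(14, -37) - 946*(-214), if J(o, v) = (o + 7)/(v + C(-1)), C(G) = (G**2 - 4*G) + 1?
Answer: 6275743/31 ≈ 2.0244e+5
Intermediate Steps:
C(G) = 1 + G**2 - 4*G
J(o, v) = (7 + o)/(6 + v) (J(o, v) = (o + 7)/(v + (1 + (-1)**2 - 4*(-1))) = (7 + o)/(v + (1 + 1 + 4)) = (7 + o)/(v + 6) = (7 + o)/(6 + v))
J(14, -37) - 946*(-214) = (7 + 14)/(6 - 37) - 946*(-214) = 21/(-31) + 202444 = -1/31*21 + 202444 = -21/31 + 202444 = 6275743/31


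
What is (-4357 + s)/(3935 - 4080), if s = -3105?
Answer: 7462/145 ≈ 51.462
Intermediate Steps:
(-4357 + s)/(3935 - 4080) = (-4357 - 3105)/(3935 - 4080) = -7462/(-145) = -7462*(-1/145) = 7462/145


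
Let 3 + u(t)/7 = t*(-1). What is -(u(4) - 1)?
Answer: 50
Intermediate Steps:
u(t) = -21 - 7*t (u(t) = -21 + 7*(t*(-1)) = -21 + 7*(-t) = -21 - 7*t)
-(u(4) - 1) = -((-21 - 7*4) - 1) = -((-21 - 28) - 1) = -(-49 - 1) = -1*(-50) = 50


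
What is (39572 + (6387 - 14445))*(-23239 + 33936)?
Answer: 337105258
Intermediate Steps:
(39572 + (6387 - 14445))*(-23239 + 33936) = (39572 - 8058)*10697 = 31514*10697 = 337105258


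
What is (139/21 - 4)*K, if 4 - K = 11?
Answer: -55/3 ≈ -18.333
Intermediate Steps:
K = -7 (K = 4 - 1*11 = 4 - 11 = -7)
(139/21 - 4)*K = (139/21 - 4)*(-7) = (55/21)*(-7) = -55/3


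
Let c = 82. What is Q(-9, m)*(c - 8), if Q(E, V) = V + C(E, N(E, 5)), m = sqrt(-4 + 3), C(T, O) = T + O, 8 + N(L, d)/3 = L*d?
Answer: -12432 + 74*I ≈ -12432.0 + 74.0*I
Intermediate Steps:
N(L, d) = -24 + 3*L*d (N(L, d) = -24 + 3*(L*d) = -24 + 3*L*d)
C(T, O) = O + T
m = I (m = sqrt(-1) = I ≈ 1.0*I)
Q(E, V) = -24 + V + 16*E (Q(E, V) = V + ((-24 + 3*E*5) + E) = V + ((-24 + 15*E) + E) = V + (-24 + 16*E) = -24 + V + 16*E)
Q(-9, m)*(c - 8) = (-24 + I + 16*(-9))*(82 - 8) = (-24 + I - 144)*74 = (-168 + I)*74 = -12432 + 74*I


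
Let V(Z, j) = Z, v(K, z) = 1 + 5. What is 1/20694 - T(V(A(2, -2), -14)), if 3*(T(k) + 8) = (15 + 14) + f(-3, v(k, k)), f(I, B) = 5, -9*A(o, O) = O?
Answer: -22993/6898 ≈ -3.3333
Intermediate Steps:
v(K, z) = 6
A(o, O) = -O/9
T(k) = 10/3 (T(k) = -8 + ((15 + 14) + 5)/3 = -8 + (29 + 5)/3 = -8 + (⅓)*34 = -8 + 34/3 = 10/3)
1/20694 - T(V(A(2, -2), -14)) = 1/20694 - 1*10/3 = 1/20694 - 10/3 = -22993/6898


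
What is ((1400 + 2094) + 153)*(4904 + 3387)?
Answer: 30237277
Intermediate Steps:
((1400 + 2094) + 153)*(4904 + 3387) = (3494 + 153)*8291 = 3647*8291 = 30237277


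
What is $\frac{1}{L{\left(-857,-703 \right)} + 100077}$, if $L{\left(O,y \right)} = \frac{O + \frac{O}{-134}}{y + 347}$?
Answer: $\frac{47704}{4774187189} \approx 9.9921 \cdot 10^{-6}$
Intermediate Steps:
$L{\left(O,y \right)} = \frac{133 O}{134 \left(347 + y\right)}$ ($L{\left(O,y \right)} = \frac{O + O \left(- \frac{1}{134}\right)}{347 + y} = \frac{O - \frac{O}{134}}{347 + y} = \frac{\frac{133}{134} O}{347 + y} = \frac{133 O}{134 \left(347 + y\right)}$)
$\frac{1}{L{\left(-857,-703 \right)} + 100077} = \frac{1}{\frac{133}{134} \left(-857\right) \frac{1}{347 - 703} + 100077} = \frac{1}{\frac{133}{134} \left(-857\right) \frac{1}{-356} + 100077} = \frac{1}{\frac{133}{134} \left(-857\right) \left(- \frac{1}{356}\right) + 100077} = \frac{1}{\frac{113981}{47704} + 100077} = \frac{1}{\frac{4774187189}{47704}} = \frac{47704}{4774187189}$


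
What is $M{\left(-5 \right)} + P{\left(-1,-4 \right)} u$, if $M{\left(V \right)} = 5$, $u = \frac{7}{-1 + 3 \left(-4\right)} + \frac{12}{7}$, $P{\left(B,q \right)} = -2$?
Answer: $\frac{241}{91} \approx 2.6483$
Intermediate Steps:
$u = \frac{107}{91}$ ($u = \frac{7}{-1 - 12} + 12 \cdot \frac{1}{7} = \frac{7}{-13} + \frac{12}{7} = 7 \left(- \frac{1}{13}\right) + \frac{12}{7} = - \frac{7}{13} + \frac{12}{7} = \frac{107}{91} \approx 1.1758$)
$M{\left(-5 \right)} + P{\left(-1,-4 \right)} u = 5 - \frac{214}{91} = \frac{241}{91}$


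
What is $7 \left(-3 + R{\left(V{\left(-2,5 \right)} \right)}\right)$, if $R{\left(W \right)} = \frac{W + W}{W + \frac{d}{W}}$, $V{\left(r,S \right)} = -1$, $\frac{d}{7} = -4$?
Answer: $- \frac{581}{27} \approx -21.519$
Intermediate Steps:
$d = -28$ ($d = 7 \left(-4\right) = -28$)
$R{\left(W \right)} = \frac{2 W}{W - \frac{28}{W}}$ ($R{\left(W \right)} = \frac{W + W}{W - \frac{28}{W}} = \frac{2 W}{W - \frac{28}{W}}$)
$7 \left(-3 + R{\left(V{\left(-2,5 \right)} \right)}\right) = 7 \left(-3 + \frac{2 \left(-1\right)^{2}}{-28 + \left(-1\right)^{2}}\right) = 7 \left(-3 + 2 \cdot 1 \frac{1}{-28 + 1}\right) = 7 \left(-3 + 2 \cdot 1 \frac{1}{-27}\right) = 7 \left(-3 + 2 \cdot 1 \left(- \frac{1}{27}\right)\right) = 7 \left(-3 - \frac{2}{27}\right) = 7 \left(- \frac{83}{27}\right) = - \frac{581}{27}$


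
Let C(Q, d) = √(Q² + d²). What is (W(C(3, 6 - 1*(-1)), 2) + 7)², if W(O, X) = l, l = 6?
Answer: 169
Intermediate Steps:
W(O, X) = 6
(W(C(3, 6 - 1*(-1)), 2) + 7)² = (6 + 7)² = 13² = 169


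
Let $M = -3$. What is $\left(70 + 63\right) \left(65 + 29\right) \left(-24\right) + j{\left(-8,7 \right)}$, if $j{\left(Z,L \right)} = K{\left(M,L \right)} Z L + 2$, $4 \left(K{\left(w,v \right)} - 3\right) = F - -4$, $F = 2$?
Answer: $-300298$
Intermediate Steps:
$K{\left(w,v \right)} = \frac{9}{2}$ ($K{\left(w,v \right)} = 3 + \frac{2 - -4}{4} = 3 + \frac{2 + 4}{4} = 3 + \frac{1}{4} \cdot 6 = 3 + \frac{3}{2} = \frac{9}{2}$)
$j{\left(Z,L \right)} = 2 + \frac{9 L Z}{2}$ ($j{\left(Z,L \right)} = \frac{9 Z}{2} L + 2 = \frac{9 L Z}{2} + 2 = 2 + \frac{9 L Z}{2}$)
$\left(70 + 63\right) \left(65 + 29\right) \left(-24\right) + j{\left(-8,7 \right)} = \left(70 + 63\right) \left(65 + 29\right) \left(-24\right) + \left(2 + \frac{9}{2} \cdot 7 \left(-8\right)\right) = 133 \cdot 94 \left(-24\right) + \left(2 - 252\right) = 12502 \left(-24\right) - 250 = -300048 - 250 = -300298$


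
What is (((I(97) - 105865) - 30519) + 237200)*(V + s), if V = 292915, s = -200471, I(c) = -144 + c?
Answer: 9315489436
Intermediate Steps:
(((I(97) - 105865) - 30519) + 237200)*(V + s) = ((((-144 + 97) - 105865) - 30519) + 237200)*(292915 - 200471) = (((-47 - 105865) - 30519) + 237200)*92444 = ((-105912 - 30519) + 237200)*92444 = (-136431 + 237200)*92444 = 100769*92444 = 9315489436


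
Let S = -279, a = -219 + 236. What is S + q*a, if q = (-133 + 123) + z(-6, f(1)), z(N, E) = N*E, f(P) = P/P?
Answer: -551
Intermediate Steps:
f(P) = 1
a = 17
z(N, E) = E*N
q = -16 (q = (-133 + 123) + 1*(-6) = -10 - 6 = -16)
S + q*a = -279 - 16*17 = -279 - 272 = -551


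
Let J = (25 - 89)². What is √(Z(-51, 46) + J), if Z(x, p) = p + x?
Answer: √4091 ≈ 63.961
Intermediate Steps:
J = 4096 (J = (-64)² = 4096)
√(Z(-51, 46) + J) = √((46 - 51) + 4096) = √(-5 + 4096) = √4091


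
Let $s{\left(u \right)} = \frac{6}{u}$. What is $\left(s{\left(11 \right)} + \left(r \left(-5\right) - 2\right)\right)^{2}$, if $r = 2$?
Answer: $\frac{15876}{121} \approx 131.21$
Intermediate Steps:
$\left(s{\left(11 \right)} + \left(r \left(-5\right) - 2\right)\right)^{2} = \left(\frac{6}{11} + \left(2 \left(-5\right) - 2\right)\right)^{2} = \left(6 \cdot \frac{1}{11} - 12\right)^{2} = \left(\frac{6}{11} - 12\right)^{2} = \left(- \frac{126}{11}\right)^{2} = \frac{15876}{121}$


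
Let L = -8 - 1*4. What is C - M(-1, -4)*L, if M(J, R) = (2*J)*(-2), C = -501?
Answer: -453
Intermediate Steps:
L = -12 (L = -8 - 4 = -12)
M(J, R) = -4*J
C - M(-1, -4)*L = -501 - (-4*(-1))*(-12) = -501 - 4*(-12) = -501 - 1*(-48) = -501 + 48 = -453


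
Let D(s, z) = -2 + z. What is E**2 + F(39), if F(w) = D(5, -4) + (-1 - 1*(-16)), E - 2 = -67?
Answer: 4234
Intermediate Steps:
E = -65 (E = 2 - 67 = -65)
F(w) = 9 (F(w) = (-2 - 4) + (-1 - 1*(-16)) = -6 + (-1 + 16) = -6 + 15 = 9)
E**2 + F(39) = (-65)**2 + 9 = 4225 + 9 = 4234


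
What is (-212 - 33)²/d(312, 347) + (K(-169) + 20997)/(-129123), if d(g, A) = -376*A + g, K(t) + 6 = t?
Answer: -2092159919/3361329936 ≈ -0.62242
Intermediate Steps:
K(t) = -6 + t
d(g, A) = g - 376*A
(-212 - 33)²/d(312, 347) + (K(-169) + 20997)/(-129123) = (-212 - 33)²/(312 - 376*347) + ((-6 - 169) + 20997)/(-129123) = (-245)²/(312 - 130472) + (-175 + 20997)*(-1/129123) = 60025/(-130160) + 20822*(-1/129123) = 60025*(-1/130160) - 20822/129123 = -12005/26032 - 20822/129123 = -2092159919/3361329936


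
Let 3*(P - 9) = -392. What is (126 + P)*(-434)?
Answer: -5642/3 ≈ -1880.7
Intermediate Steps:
P = -365/3 (P = 9 + (1/3)*(-392) = 9 - 392/3 = -365/3 ≈ -121.67)
(126 + P)*(-434) = (126 - 365/3)*(-434) = (13/3)*(-434) = -5642/3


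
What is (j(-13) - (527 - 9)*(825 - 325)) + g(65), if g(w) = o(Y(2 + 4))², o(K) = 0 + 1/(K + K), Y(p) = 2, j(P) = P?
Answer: -4144207/16 ≈ -2.5901e+5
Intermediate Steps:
o(K) = 1/(2*K) (o(K) = 0 + 1/(2*K) = 1/(2*K))
g(w) = 1/16 (g(w) = ((½)/2)² = ((½)*(½))² = (¼)² = 1/16)
(j(-13) - (527 - 9)*(825 - 325)) + g(65) = (-13 - (527 - 9)*(825 - 325)) + 1/16 = (-13 - 518*500) + 1/16 = (-13 - 1*259000) + 1/16 = (-13 - 259000) + 1/16 = -259013 + 1/16 = -4144207/16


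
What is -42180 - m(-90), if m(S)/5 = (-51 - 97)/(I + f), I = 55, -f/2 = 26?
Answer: -125800/3 ≈ -41933.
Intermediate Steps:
f = -52 (f = -2*26 = -52)
m(S) = -740/3 (m(S) = 5*((-51 - 97)/(55 - 52)) = 5*(-148/3) = -740/3)
-42180 - m(-90) = -42180 - 1*(-740/3) = -42180 + 740/3 = -125800/3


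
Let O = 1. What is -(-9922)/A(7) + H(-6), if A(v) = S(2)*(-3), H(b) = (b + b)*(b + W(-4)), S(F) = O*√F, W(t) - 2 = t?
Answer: 96 - 4961*√2/3 ≈ -2242.6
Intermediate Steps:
W(t) = 2 + t
S(F) = √F (S(F) = 1*√F = √F)
H(b) = 2*b*(-2 + b) (H(b) = (b + b)*(b + (2 - 4)) = (2*b)*(b - 2) = (2*b)*(-2 + b) = 2*b*(-2 + b))
A(v) = -3*√2 (A(v) = √2*(-3) = -3*√2)
-(-9922)/A(7) + H(-6) = -(-9922)/((-3*√2)) + 2*(-6)*(-2 - 6) = -(-9922)*(-√2/6) + 2*(-6)*(-8) = -4961*√2/3 + 96 = 96 - 4961*√2/3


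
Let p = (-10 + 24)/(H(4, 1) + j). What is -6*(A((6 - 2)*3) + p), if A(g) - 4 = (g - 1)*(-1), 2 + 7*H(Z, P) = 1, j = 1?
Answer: -56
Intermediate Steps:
H(Z, P) = -1/7 (H(Z, P) = -2/7 + (1/7)*1 = -2/7 + 1/7 = -1/7)
p = 49/3 (p = (-10 + 24)/(-1/7 + 1) = 14/(6/7) = 14*(7/6) = 49/3 ≈ 16.333)
A(g) = 5 - g (A(g) = 4 + (g - 1)*(-1) = 4 + (-1 + g)*(-1) = 4 + (1 - g) = 5 - g)
-6*(A((6 - 2)*3) + p) = -6*((5 - (6 - 2)*3) + 49/3) = -6*((5 - 4*3) + 49/3) = -6*((5 - 1*12) + 49/3) = -6*((5 - 12) + 49/3) = -6*(-7 + 49/3) = -6*28/3 = -56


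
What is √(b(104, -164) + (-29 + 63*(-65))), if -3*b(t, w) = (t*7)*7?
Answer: 2*I*√13101/3 ≈ 76.306*I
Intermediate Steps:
b(t, w) = -49*t/3 (b(t, w) = -t*7*7/3 = -7*t*7/3 = -49*t/3)
√(b(104, -164) + (-29 + 63*(-65))) = √(-49/3*104 + (-29 + 63*(-65))) = √(-5096/3 + (-29 - 4095)) = √(-5096/3 - 4124) = √(-17468/3) = 2*I*√13101/3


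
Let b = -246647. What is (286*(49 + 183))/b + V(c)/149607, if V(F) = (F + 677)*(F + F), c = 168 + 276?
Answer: 78532513064/12300039243 ≈ 6.3847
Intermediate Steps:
c = 444
V(F) = 2*F*(677 + F) (V(F) = (677 + F)*(2*F) = 2*F*(677 + F))
(286*(49 + 183))/b + V(c)/149607 = (286*(49 + 183))/(-246647) + (2*444*(677 + 444))/149607 = (286*232)*(-1/246647) + (2*444*1121)*(1/149607) = 66352*(-1/246647) + 995448*(1/149607) = -66352/246647 + 331816/49869 = 78532513064/12300039243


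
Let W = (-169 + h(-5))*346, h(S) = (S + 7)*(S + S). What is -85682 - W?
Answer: -20288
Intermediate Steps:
h(S) = 2*S*(7 + S) (h(S) = (7 + S)*(2*S) = 2*S*(7 + S))
W = -65394 (W = (-169 + 2*(-5)*(7 - 5))*346 = (-169 + 2*(-5)*2)*346 = (-169 - 20)*346 = -189*346 = -65394)
-85682 - W = -85682 - 1*(-65394) = -85682 + 65394 = -20288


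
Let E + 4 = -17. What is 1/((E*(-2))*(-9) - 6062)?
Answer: -1/6440 ≈ -0.00015528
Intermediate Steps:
E = -21 (E = -4 - 17 = -21)
1/((E*(-2))*(-9) - 6062) = 1/(-21*(-2)*(-9) - 6062) = 1/(42*(-9) - 6062) = 1/(-378 - 6062) = 1/(-6440) = -1/6440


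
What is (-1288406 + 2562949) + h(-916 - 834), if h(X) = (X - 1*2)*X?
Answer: 4340543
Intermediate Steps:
h(X) = X*(-2 + X) (h(X) = (X - 2)*X = (-2 + X)*X = X*(-2 + X))
(-1288406 + 2562949) + h(-916 - 834) = (-1288406 + 2562949) + (-916 - 834)*(-2 + (-916 - 834)) = 1274543 - 1750*(-2 - 1750) = 1274543 - 1750*(-1752) = 1274543 + 3066000 = 4340543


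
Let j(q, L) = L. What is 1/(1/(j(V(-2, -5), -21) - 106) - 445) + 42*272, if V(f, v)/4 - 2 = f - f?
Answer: 645638657/56516 ≈ 11424.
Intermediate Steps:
V(f, v) = 8 (V(f, v) = 8 + 4*(f - f) = 8 + 4*0 = 8 + 0 = 8)
1/(1/(j(V(-2, -5), -21) - 106) - 445) + 42*272 = 1/(1/(-21 - 106) - 445) + 42*272 = 1/(1/(-127) - 445) + 11424 = 1/(-1/127 - 445) + 11424 = 1/(-56516/127) + 11424 = -127/56516 + 11424 = 645638657/56516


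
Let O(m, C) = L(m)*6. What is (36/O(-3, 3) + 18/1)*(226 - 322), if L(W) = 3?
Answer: -1920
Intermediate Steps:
O(m, C) = 18 (O(m, C) = 3*6 = 18)
(36/O(-3, 3) + 18/1)*(226 - 322) = (36/18 + 18/1)*(226 - 322) = (36*(1/18) + 18*1)*(-96) = (2 + 18)*(-96) = 20*(-96) = -1920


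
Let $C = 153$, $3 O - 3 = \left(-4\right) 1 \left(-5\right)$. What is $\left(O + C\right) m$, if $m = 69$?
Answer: $11086$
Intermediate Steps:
$O = \frac{23}{3}$ ($O = 1 + \frac{\left(-4\right) 1 \left(-5\right)}{3} = 1 + \frac{\left(-4\right) \left(-5\right)}{3} = 1 + \frac{1}{3} \cdot 20 = 1 + \frac{20}{3} = \frac{23}{3} \approx 7.6667$)
$\left(O + C\right) m = \left(\frac{23}{3} + 153\right) 69 = \frac{482}{3} \cdot 69 = 11086$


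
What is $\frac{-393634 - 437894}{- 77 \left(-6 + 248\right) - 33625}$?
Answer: $\frac{831528}{52259} \approx 15.912$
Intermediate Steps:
$\frac{-393634 - 437894}{- 77 \left(-6 + 248\right) - 33625} = - \frac{831528}{\left(-77\right) 242 - 33625} = - \frac{831528}{-18634 - 33625} = - \frac{831528}{-52259} = \left(-831528\right) \left(- \frac{1}{52259}\right) = \frac{831528}{52259}$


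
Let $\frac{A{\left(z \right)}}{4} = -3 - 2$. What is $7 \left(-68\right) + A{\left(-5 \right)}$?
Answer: $-496$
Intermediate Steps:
$A{\left(z \right)} = -20$ ($A{\left(z \right)} = 4 \left(-3 - 2\right) = 4 \left(-5\right) = -20$)
$7 \left(-68\right) + A{\left(-5 \right)} = 7 \left(-68\right) - 20 = -476 - 20 = -496$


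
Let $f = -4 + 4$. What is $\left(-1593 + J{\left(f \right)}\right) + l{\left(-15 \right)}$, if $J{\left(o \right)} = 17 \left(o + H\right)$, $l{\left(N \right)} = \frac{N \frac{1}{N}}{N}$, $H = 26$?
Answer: $- \frac{17266}{15} \approx -1151.1$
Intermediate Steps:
$f = 0$
$l{\left(N \right)} = \frac{1}{N}$ ($l{\left(N \right)} = 1 \frac{1}{N} = \frac{1}{N}$)
$J{\left(o \right)} = 442 + 17 o$ ($J{\left(o \right)} = 17 \left(o + 26\right) = 17 \left(26 + o\right) = 442 + 17 o$)
$\left(-1593 + J{\left(f \right)}\right) + l{\left(-15 \right)} = \left(-1593 + \left(442 + 17 \cdot 0\right)\right) + \frac{1}{-15} = \left(-1593 + \left(442 + 0\right)\right) - \frac{1}{15} = \left(-1593 + 442\right) - \frac{1}{15} = -1151 - \frac{1}{15} = - \frac{17266}{15}$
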